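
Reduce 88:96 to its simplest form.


Find GCD(88, 96)
GCD = 8
Divide both by 8: 88/8 = 11, 96/8 = 12
Simplified ratio = 11:12

11:12


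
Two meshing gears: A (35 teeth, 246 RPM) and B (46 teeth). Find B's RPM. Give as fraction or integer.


Gear ratio: teeth_A * RPM_A = teeth_B * RPM_B
35 * 246 = 46 * RPM_B
8610 = 46 * RPM_B
RPM_B = 8610 / 46
RPM_B = 4305/23

4305/23


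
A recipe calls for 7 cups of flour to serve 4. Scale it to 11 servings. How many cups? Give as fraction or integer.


Original: 7 cups for 4 servings
Target servings = 11
Scaling factor = 11/4
New amount = 7 * 11/4
= 77/4
= 77/4 cups

77/4


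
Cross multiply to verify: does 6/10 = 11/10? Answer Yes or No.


Cross multiply to check 6/10 = 11/10
Left cross product: 6 * 10 = 60
Right cross product: 10 * 11 = 110
60 != 110
Not equal, so proportions differ => No

No


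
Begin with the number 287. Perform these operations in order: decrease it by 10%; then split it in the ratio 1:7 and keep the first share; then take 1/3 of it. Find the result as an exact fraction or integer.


Start with 287.
Step 1: Decrease by 10%: 287 * 90/100 = 2583/10
Step 2: Split 1:7, first share = 2583/10 * 1/8 = 2583/80
Step 3: Take 1/3: 2583/80 * 1/3 = 861/80
Final result = 861/80

861/80


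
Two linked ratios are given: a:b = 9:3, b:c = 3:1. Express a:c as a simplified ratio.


Given a:b = 9:3 and b:c = 3:1
Make b consistent. Multiply first ratio by 3: a:b = 27:9
Multiply second ratio by 3: b:c = 9:3
Now b = 9 in both, so a:b:c = 27:9:3
Therefore a:c = 27:3
Simplify by GCD: a:c = 9:1

9:1


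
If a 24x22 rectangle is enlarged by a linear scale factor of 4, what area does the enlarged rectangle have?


Original dimensions: 24 x 22
Enlargement factor = 4
New width = 24 * 4 = 96
New height = 22 * 4 = 88
New area = 96 * 88 = 8448

8448


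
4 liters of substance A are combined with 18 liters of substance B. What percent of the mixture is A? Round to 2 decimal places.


Volume of A = 4 L
Volume of B = 18 L
Total volume = 4 + 18 = 22 L
Percentage of A = (4/22) * 100
= 18.18%

18.18


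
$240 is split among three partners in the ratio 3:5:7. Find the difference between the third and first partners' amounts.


Total parts = 3 + 5 + 7 = 15
Value per part = 240 / 15 = 16
Shares: 3*16=48, 5*16=80, 7*16=112
Third share = 112, first share = 48
Difference = |112 - 48| = 64

64


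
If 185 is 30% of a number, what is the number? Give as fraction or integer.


Given: 185 is 30% of the whole
Set up: 185 = 30/100 * whole
whole = 185 * 100 / 30
whole = 18500 / 30
whole = 1850/3

1850/3


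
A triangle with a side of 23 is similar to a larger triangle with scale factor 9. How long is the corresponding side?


Similar triangles have proportional sides
Scale factor = 9
Smaller side = 23
Corresponding larger side = 23 * 9
= 207

207


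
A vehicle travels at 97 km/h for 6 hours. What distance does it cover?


Using distance = speed * time
Speed = 97 km/h
Time = 6 hours
Distance = 97 * 6
= 582 km

582


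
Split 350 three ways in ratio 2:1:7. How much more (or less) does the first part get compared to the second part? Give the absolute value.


Total parts = 2 + 1 + 7 = 10
Value per part = 350 / 10 = 35
Shares: 2*35=70, 1*35=35, 7*35=245
First share = 70, second share = 35
Difference = |70 - 35| = 35

35


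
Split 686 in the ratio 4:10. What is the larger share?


Total parts = 4 + 10 = 14
Value per part = 686 / 14 = 49
First share = 4 * 49 = 196
Second share = 10 * 49 = 490
Larger share = 490

490


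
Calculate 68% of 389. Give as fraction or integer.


Compute 68% of 389
Convert percentage: 68% = 68/100
Multiply: 389 * 68/100
= 26452/100
= 6613/25

6613/25


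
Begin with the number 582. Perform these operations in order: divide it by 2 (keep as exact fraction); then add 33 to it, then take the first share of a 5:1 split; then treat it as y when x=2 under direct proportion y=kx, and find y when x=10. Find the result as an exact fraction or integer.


Start with 582.
Step 1: Divide by 2: 582 / 2 = 291
Step 2: Add 33: 291+33=324; split 5:1 first = 324*5/6 = 270
Step 3: Direct prop: k = (270)/2; new y = k*10 = 270*10/2 = 1350
Final result = 1350

1350


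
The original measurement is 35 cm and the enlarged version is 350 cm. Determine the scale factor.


Original length = 35 cm
Scaled length = 350 cm
Scale factor = 350 / 35
= 10

10


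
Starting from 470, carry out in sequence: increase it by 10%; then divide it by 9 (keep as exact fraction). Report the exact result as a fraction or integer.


Start with 470.
Step 1: Increase by 10%: 470 * 110/100 = 517
Step 2: Divide by 9: 517 / 9 = 517/9
Final result = 517/9

517/9


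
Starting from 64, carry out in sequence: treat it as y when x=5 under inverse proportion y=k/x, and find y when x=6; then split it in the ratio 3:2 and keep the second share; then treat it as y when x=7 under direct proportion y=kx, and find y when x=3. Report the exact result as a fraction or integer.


Start with 64.
Step 1: Inverse prop: k = (64)*5; new y = k/6 = 64*5/6 = 160/3
Step 2: Split 3:2, second share = 160/3 * 2/5 = 64/3
Step 3: Direct prop: k = (64/3)/7; new y = k*3 = 64/3*3/7 = 64/7
Final result = 64/7

64/7


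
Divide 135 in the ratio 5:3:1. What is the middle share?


Ratio = 5:3:1
Total parts = 5 + 3 + 1 = 9
Value per part = 135 / 9 = 15
First share = 5 * 15 = 75
Middle share = 3 * 15 = 45
Third share = 1 * 15 = 15

45


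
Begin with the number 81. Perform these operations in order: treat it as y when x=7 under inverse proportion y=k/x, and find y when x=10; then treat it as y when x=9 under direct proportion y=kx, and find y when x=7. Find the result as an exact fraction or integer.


Start with 81.
Step 1: Inverse prop: k = (81)*7; new y = k/10 = 81*7/10 = 567/10
Step 2: Direct prop: k = (567/10)/9; new y = k*7 = 567/10*7/9 = 441/10
Final result = 441/10

441/10


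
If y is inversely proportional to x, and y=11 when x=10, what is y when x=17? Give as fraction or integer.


Inverse proportion: y = k/x
Find k: k = 10 * 11 = 110
Compute y at x=17: y = 110/17
y = 110/17

110/17


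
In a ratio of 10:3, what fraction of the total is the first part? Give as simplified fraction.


Total parts = 10 + 3 = 13
First part fraction = 10/13
Simplify: 10/13 = 10/13

10/13


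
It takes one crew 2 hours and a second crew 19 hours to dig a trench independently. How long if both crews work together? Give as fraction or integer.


Rate of A = 1/2 job per hour
Rate of B = 1/19 job per hour
Combined rate = 1/2 + 1/19
Find common denominator: (19 + 2)/(2*19) = 21/38
Combined rate = 21/38 job per hour
Time together = 1 / (21/38) = 38/21 hours

38/21


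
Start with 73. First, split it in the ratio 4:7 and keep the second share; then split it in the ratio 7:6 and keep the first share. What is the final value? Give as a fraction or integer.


Start with 73.
Step 1: Split 4:7, second share = 73 * 7/11 = 511/11
Step 2: Split 7:6, first share = 511/11 * 7/13 = 3577/143
Final result = 3577/143

3577/143


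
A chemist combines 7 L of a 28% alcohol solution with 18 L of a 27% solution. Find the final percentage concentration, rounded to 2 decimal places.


Solute in mixture 1 = 28% of 7 L = 7*28/100 = 49/25 L
Solute in mixture 2 = 27% of 18 L = 18*27/100 = 243/50 L
Total solute = 49/25 + 243/50 = 341/50 L
Total volume = 7 + 18 = 25 L
Final concentration = 341/50/25 * 100 = 27.28%

27.28


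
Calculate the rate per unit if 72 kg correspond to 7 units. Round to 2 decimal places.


Total kg = 72
Number of units = 7
Unit rate = 72 / 7
= 10.29 kg per unit

10.29


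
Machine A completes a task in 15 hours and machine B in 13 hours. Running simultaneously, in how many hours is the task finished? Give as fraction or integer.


Rate of A = 1/15 job per hour
Rate of B = 1/13 job per hour
Combined rate = 1/15 + 1/13
Find common denominator: (13 + 15)/(15*13) = 28/195
Combined rate = 28/195 job per hour
Time together = 1 / (28/195) = 195/28 hours

195/28


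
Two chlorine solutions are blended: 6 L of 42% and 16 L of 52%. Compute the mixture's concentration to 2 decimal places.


Solute in mixture 1 = 42% of 6 L = 6*42/100 = 63/25 L
Solute in mixture 2 = 52% of 16 L = 16*52/100 = 208/25 L
Total solute = 63/25 + 208/25 = 271/25 L
Total volume = 6 + 16 = 22 L
Final concentration = 271/25/22 * 100 = 49.27%

49.27


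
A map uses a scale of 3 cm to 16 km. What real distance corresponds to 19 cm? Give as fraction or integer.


Map scale: 3 cm = 16 km
Measured distance on map = 19 cm
Set up proportion: 19 * 16 / 3
= 304 / 3
= 304/3 km

304/3


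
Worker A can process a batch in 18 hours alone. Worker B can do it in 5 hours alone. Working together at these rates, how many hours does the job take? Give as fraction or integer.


Rate of A = 1/18 job per hour
Rate of B = 1/5 job per hour
Combined rate = 1/18 + 1/5
Find common denominator: (5 + 18)/(18*5) = 23/90
Combined rate = 23/90 job per hour
Time together = 1 / (23/90) = 90/23 hours

90/23


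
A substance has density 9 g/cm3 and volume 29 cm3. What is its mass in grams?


Using mass = density * volume
Density = 9 g/cm3
Volume = 29 cm3
Mass = 9 * 29
= 261 g

261


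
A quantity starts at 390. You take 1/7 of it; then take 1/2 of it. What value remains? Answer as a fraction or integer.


Start with 390.
Step 1: Take 1/7: 390 * 1/7 = 390/7
Step 2: Take 1/2: 390/7 * 1/2 = 195/7
Final result = 195/7

195/7


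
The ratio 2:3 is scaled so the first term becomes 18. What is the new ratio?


Original ratio: 2:3
First term target: 18
Scale factor = 18 / 2 = 9
Multiply second term: 3 * 9 = 27
Equivalent ratio = 18:27

18:27


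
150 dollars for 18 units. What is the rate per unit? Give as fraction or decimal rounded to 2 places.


Total dollars = 150
Number of units = 18
Unit rate = 150 / 18
= 8.33 dollars per unit

8.33


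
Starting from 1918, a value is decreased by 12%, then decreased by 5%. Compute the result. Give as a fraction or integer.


Start: 1918
Step 1: decrease by 12% => multiply by 88/100
  1918 * 88/100 = 42196/25
Step 2: decrease by 5% => multiply by 95/100
  42196/25 * 95/100 = 200431/125
Final value = 200431/125

200431/125


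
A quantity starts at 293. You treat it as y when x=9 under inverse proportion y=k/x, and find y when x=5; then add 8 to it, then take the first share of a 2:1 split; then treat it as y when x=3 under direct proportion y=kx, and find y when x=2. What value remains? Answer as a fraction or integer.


Start with 293.
Step 1: Inverse prop: k = (293)*9; new y = k/5 = 293*9/5 = 2637/5
Step 2: Add 8: 2637/5+8=2677/5; split 2:1 first = 2677/5*2/3 = 5354/15
Step 3: Direct prop: k = (5354/15)/3; new y = k*2 = 5354/15*2/3 = 10708/45
Final result = 10708/45

10708/45


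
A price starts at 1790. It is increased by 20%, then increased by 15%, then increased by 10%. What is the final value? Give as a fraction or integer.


Start: 1790
Step 1: increase by 20% => multiply by 120/100
  1790 * 120/100 = 2148
Step 2: increase by 15% => multiply by 115/100
  2148 * 115/100 = 12351/5
Step 3: increase by 10% => multiply by 110/100
  12351/5 * 110/100 = 135861/50
Final value = 135861/50

135861/50


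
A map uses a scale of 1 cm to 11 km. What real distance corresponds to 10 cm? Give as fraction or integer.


Map scale: 1 cm = 11 km
Measured distance on map = 10 cm
Set up proportion: 10 * 11 / 1
= 110 / 1
= 110 km

110


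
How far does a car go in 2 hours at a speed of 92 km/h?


Using distance = speed * time
Speed = 92 km/h
Time = 2 hours
Distance = 92 * 2
= 184 km

184


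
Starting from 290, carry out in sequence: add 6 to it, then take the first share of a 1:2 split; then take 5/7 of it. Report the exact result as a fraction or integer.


Start with 290.
Step 1: Add 6: 290+6=296; split 1:2 first = 296*1/3 = 296/3
Step 2: Take 5/7: 296/3 * 5/7 = 1480/21
Final result = 1480/21

1480/21


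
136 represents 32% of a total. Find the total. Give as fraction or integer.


Given: 136 is 32% of the whole
Set up: 136 = 32/100 * whole
whole = 136 * 100 / 32
whole = 13600 / 32
whole = 425

425


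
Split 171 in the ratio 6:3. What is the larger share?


Total parts = 6 + 3 = 9
Value per part = 171 / 9 = 19
First share = 6 * 19 = 114
Second share = 3 * 19 = 57
Larger share = 114

114


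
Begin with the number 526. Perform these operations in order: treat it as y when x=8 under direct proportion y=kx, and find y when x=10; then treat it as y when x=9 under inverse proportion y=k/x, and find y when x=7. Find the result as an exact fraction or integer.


Start with 526.
Step 1: Direct prop: k = (526)/8; new y = k*10 = 526*10/8 = 1315/2
Step 2: Inverse prop: k = (1315/2)*9; new y = k/7 = 1315/2*9/7 = 11835/14
Final result = 11835/14

11835/14


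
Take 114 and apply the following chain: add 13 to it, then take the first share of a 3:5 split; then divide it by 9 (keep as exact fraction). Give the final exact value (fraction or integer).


Start with 114.
Step 1: Add 13: 114+13=127; split 3:5 first = 127*3/8 = 381/8
Step 2: Divide by 9: 381/8 / 9 = 127/24
Final result = 127/24

127/24


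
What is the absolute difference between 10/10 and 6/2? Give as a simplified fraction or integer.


Simplify: 10/10 = 1 and 6/2 = 3
Find common denominator: LCD = 1
Convert: 1/1 and 3/1
Difference = |1 - 3|/1 = 2/1
Simplified = 2

2


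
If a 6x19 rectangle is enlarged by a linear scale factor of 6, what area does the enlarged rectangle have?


Original dimensions: 6 x 19
Enlargement factor = 6
New width = 6 * 6 = 36
New height = 19 * 6 = 114
New area = 36 * 114 = 4104

4104


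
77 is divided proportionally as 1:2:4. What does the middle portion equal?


Ratio = 1:2:4
Total parts = 1 + 2 + 4 = 7
Value per part = 77 / 7 = 11
First share = 1 * 11 = 11
Middle share = 2 * 11 = 22
Third share = 4 * 11 = 44

22


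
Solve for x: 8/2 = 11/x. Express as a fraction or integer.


Setting up: 8/2 = 11/x
Cross multiply: 8 * x = 2 * 11
8x = 22
x = 22/8
x = 11/4

11/4


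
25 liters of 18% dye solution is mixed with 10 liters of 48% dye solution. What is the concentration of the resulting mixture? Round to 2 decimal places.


Solute in mixture 1 = 18% of 25 L = 25*18/100 = 9/2 L
Solute in mixture 2 = 48% of 10 L = 10*48/100 = 24/5 L
Total solute = 9/2 + 24/5 = 93/10 L
Total volume = 25 + 10 = 35 L
Final concentration = 93/10/35 * 100 = 26.57%

26.57


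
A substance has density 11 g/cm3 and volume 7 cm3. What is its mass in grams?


Using mass = density * volume
Density = 11 g/cm3
Volume = 7 cm3
Mass = 11 * 7
= 77 g

77


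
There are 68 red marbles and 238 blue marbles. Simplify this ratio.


Find GCD(68, 238)
GCD = 34
Divide both by 34: 68/34 = 2, 238/34 = 7
Simplified ratio = 2:7

2:7


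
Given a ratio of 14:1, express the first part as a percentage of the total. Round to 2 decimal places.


Total parts = 14 + 1 = 15
First part fraction = 14/15
Percentage = (14/15) * 100
= 0.933333 * 100
= 93.33%

93.33


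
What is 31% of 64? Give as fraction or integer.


Compute 31% of 64
Convert percentage: 31% = 31/100
Multiply: 64 * 31/100
= 1984/100
= 496/25

496/25


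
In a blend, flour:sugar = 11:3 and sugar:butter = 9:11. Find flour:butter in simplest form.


Given a:b = 11:3 and b:c = 9:11
Make b consistent. Multiply first ratio by 9: a:b = 99:27
Multiply second ratio by 3: b:c = 27:33
Now b = 27 in both, so a:b:c = 99:27:33
Therefore a:c = 99:33
Simplify by GCD: a:c = 3:1

3:1


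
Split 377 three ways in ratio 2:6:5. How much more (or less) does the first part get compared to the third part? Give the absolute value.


Total parts = 2 + 6 + 5 = 13
Value per part = 377 / 13 = 29
Shares: 2*29=58, 6*29=174, 5*29=145
First share = 58, third share = 145
Difference = |58 - 145| = 87

87


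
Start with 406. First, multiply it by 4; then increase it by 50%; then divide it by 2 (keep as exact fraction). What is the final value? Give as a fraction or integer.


Start with 406.
Step 1: Multiply by 4: 406 * 4 = 1624
Step 2: Increase by 50%: 1624 * 150/100 = 2436
Step 3: Divide by 2: 2436 / 2 = 1218
Final result = 1218

1218


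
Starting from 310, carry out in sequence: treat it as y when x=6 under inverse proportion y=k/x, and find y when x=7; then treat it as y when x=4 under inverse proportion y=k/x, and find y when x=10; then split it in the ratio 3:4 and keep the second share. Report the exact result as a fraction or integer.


Start with 310.
Step 1: Inverse prop: k = (310)*6; new y = k/7 = 310*6/7 = 1860/7
Step 2: Inverse prop: k = (1860/7)*4; new y = k/10 = 1860/7*4/10 = 744/7
Step 3: Split 3:4, second share = 744/7 * 4/7 = 2976/49
Final result = 2976/49

2976/49


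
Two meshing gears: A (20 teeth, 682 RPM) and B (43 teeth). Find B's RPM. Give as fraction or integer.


Gear ratio: teeth_A * RPM_A = teeth_B * RPM_B
20 * 682 = 43 * RPM_B
13640 = 43 * RPM_B
RPM_B = 13640 / 43
RPM_B = 13640/43

13640/43


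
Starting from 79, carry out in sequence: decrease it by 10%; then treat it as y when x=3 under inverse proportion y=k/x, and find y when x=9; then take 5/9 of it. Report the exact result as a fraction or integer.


Start with 79.
Step 1: Decrease by 10%: 79 * 90/100 = 711/10
Step 2: Inverse prop: k = (711/10)*3; new y = k/9 = 711/10*3/9 = 237/10
Step 3: Take 5/9: 237/10 * 5/9 = 79/6
Final result = 79/6

79/6


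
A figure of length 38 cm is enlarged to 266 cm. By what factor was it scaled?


Original length = 38 cm
Scaled length = 266 cm
Scale factor = 266 / 38
= 7

7


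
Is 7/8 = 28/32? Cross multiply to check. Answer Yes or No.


Cross multiply to check 7/8 = 28/32
Left cross product: 7 * 32 = 224
Right cross product: 8 * 28 = 224
224 = 224
Equal, so proportions match => Yes

Yes


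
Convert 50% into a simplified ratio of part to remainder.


Part = 50%, Remainder = 50%
Ratio = 50:50
GCD(50, 50) = 50
Simplify: 1:1 = 1:1

1:1


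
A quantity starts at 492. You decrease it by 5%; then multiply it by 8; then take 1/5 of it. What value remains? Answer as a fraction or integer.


Start with 492.
Step 1: Decrease by 5%: 492 * 95/100 = 2337/5
Step 2: Multiply by 8: 2337/5 * 8 = 18696/5
Step 3: Take 1/5: 18696/5 * 1/5 = 18696/25
Final result = 18696/25

18696/25


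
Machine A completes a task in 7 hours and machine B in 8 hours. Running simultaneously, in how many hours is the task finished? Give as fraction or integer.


Rate of A = 1/7 job per hour
Rate of B = 1/8 job per hour
Combined rate = 1/7 + 1/8
Find common denominator: (8 + 7)/(7*8) = 15/56
Combined rate = 15/56 job per hour
Time together = 1 / (15/56) = 56/15 hours

56/15


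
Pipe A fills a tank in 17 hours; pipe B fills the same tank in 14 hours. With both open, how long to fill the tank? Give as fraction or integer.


Rate of A = 1/17 job per hour
Rate of B = 1/14 job per hour
Combined rate = 1/17 + 1/14
Find common denominator: (14 + 17)/(17*14) = 31/238
Combined rate = 31/238 job per hour
Time together = 1 / (31/238) = 238/31 hours

238/31


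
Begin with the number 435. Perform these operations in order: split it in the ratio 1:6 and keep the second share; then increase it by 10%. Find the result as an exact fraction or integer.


Start with 435.
Step 1: Split 1:6, second share = 435 * 6/7 = 2610/7
Step 2: Increase by 10%: 2610/7 * 110/100 = 2871/7
Final result = 2871/7

2871/7


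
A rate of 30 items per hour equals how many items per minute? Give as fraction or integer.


Converting from per hour to per minute
Rate = 30 items per hour
Divide by 60: 30/60
= 1/2 items per minute

1/2


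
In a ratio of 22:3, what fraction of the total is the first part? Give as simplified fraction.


Total parts = 22 + 3 = 25
First part fraction = 22/25
Simplify: 22/25 = 22/25

22/25


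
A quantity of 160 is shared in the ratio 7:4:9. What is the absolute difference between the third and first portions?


Total parts = 7 + 4 + 9 = 20
Value per part = 160 / 20 = 8
Shares: 7*8=56, 4*8=32, 9*8=72
Third share = 72, first share = 56
Difference = |72 - 56| = 16

16


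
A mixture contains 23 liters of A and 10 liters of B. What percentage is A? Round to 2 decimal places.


Volume of A = 23 L
Volume of B = 10 L
Total volume = 23 + 10 = 33 L
Percentage of A = (23/33) * 100
= 69.70%

69.70


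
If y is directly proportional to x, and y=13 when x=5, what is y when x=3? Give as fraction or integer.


Direct proportion: y = kx
Find k: k = 13/5 = 13/5
Compute y at x=3: y = 13/5 * 3
y = 39/5

39/5


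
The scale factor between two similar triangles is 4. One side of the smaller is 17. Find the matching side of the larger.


Similar triangles have proportional sides
Scale factor = 4
Smaller side = 17
Corresponding larger side = 17 * 4
= 68

68


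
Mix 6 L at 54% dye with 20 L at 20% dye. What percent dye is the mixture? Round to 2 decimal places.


Solute in mixture 1 = 54% of 6 L = 6*54/100 = 81/25 L
Solute in mixture 2 = 20% of 20 L = 20*20/100 = 4 L
Total solute = 81/25 + 4 = 181/25 L
Total volume = 6 + 20 = 26 L
Final concentration = 181/25/26 * 100 = 27.85%

27.85


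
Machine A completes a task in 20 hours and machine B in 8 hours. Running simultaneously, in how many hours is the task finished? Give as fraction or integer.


Rate of A = 1/20 job per hour
Rate of B = 1/8 job per hour
Combined rate = 1/20 + 1/8
Find common denominator: (8 + 20)/(20*8) = 28/160
Combined rate = 7/40 job per hour
Time together = 1 / (7/40) = 40/7 hours

40/7


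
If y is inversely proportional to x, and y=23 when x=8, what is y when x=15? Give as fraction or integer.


Inverse proportion: y = k/x
Find k: k = 8 * 23 = 184
Compute y at x=15: y = 184/15
y = 184/15

184/15


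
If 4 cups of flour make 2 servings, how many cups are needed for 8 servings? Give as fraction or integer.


Original: 4 cups for 2 servings
Target servings = 8
Scaling factor = 8/2
New amount = 4 * 8/2
= 32/2
= 16 cups

16


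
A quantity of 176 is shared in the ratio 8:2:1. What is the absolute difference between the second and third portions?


Total parts = 8 + 2 + 1 = 11
Value per part = 176 / 11 = 16
Shares: 8*16=128, 2*16=32, 1*16=16
Second share = 32, third share = 16
Difference = |32 - 16| = 16

16


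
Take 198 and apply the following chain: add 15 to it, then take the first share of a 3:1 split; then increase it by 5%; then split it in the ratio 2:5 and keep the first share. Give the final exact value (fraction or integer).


Start with 198.
Step 1: Add 15: 198+15=213; split 3:1 first = 213*3/4 = 639/4
Step 2: Increase by 5%: 639/4 * 105/100 = 13419/80
Step 3: Split 2:5, first share = 13419/80 * 2/7 = 1917/40
Final result = 1917/40

1917/40


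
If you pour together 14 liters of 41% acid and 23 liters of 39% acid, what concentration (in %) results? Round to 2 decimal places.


Solute in mixture 1 = 41% of 14 L = 14*41/100 = 287/50 L
Solute in mixture 2 = 39% of 23 L = 23*39/100 = 897/100 L
Total solute = 287/50 + 897/100 = 1471/100 L
Total volume = 14 + 23 = 37 L
Final concentration = 1471/100/37 * 100 = 39.76%

39.76


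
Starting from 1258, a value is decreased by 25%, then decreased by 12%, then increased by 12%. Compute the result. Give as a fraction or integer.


Start: 1258
Step 1: decrease by 25% => multiply by 75/100
  1258 * 75/100 = 1887/2
Step 2: decrease by 12% => multiply by 88/100
  1887/2 * 88/100 = 20757/25
Step 3: increase by 12% => multiply by 112/100
  20757/25 * 112/100 = 581196/625
Final value = 581196/625

581196/625


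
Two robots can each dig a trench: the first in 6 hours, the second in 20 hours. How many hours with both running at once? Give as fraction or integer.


Rate of A = 1/6 job per hour
Rate of B = 1/20 job per hour
Combined rate = 1/6 + 1/20
Find common denominator: (20 + 6)/(6*20) = 26/120
Combined rate = 13/60 job per hour
Time together = 1 / (13/60) = 60/13 hours

60/13


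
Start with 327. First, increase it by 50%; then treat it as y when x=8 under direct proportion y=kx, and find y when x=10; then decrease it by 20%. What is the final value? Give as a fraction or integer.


Start with 327.
Step 1: Increase by 50%: 327 * 150/100 = 981/2
Step 2: Direct prop: k = (981/2)/8; new y = k*10 = 981/2*10/8 = 4905/8
Step 3: Decrease by 20%: 4905/8 * 80/100 = 981/2
Final result = 981/2

981/2


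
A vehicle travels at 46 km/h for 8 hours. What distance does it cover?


Using distance = speed * time
Speed = 46 km/h
Time = 8 hours
Distance = 46 * 8
= 368 km

368


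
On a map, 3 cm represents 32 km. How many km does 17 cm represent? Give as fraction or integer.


Map scale: 3 cm = 32 km
Measured distance on map = 17 cm
Set up proportion: 17 * 32 / 3
= 544 / 3
= 544/3 km

544/3


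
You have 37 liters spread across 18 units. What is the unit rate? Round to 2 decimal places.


Total liters = 37
Number of units = 18
Unit rate = 37 / 18
= 2.06 liters per unit

2.06


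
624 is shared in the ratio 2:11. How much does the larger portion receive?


Total parts = 2 + 11 = 13
Value per part = 624 / 13 = 48
First share = 2 * 48 = 96
Second share = 11 * 48 = 528
Larger share = 528

528


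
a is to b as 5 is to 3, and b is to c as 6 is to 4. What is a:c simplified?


Given a:b = 5:3 and b:c = 6:4
Make b consistent. Multiply first ratio by 6: a:b = 30:18
Multiply second ratio by 3: b:c = 18:12
Now b = 18 in both, so a:b:c = 30:18:12
Therefore a:c = 30:12
Simplify by GCD: a:c = 5:2

5:2


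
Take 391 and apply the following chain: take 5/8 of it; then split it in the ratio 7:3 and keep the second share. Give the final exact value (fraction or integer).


Start with 391.
Step 1: Take 5/8: 391 * 5/8 = 1955/8
Step 2: Split 7:3, second share = 1955/8 * 3/10 = 1173/16
Final result = 1173/16

1173/16


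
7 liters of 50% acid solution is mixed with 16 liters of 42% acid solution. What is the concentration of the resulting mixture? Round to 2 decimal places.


Solute in mixture 1 = 50% of 7 L = 7*50/100 = 7/2 L
Solute in mixture 2 = 42% of 16 L = 16*42/100 = 168/25 L
Total solute = 7/2 + 168/25 = 511/50 L
Total volume = 7 + 16 = 23 L
Final concentration = 511/50/23 * 100 = 44.43%

44.43


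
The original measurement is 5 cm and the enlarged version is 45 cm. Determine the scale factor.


Original length = 5 cm
Scaled length = 45 cm
Scale factor = 45 / 5
= 9

9


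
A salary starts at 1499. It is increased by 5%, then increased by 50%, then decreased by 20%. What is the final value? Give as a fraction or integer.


Start: 1499
Step 1: increase by 5% => multiply by 105/100
  1499 * 105/100 = 31479/20
Step 2: increase by 50% => multiply by 150/100
  31479/20 * 150/100 = 94437/40
Step 3: decrease by 20% => multiply by 80/100
  94437/40 * 80/100 = 94437/50
Final value = 94437/50

94437/50


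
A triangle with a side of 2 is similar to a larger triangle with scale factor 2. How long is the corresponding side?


Similar triangles have proportional sides
Scale factor = 2
Smaller side = 2
Corresponding larger side = 2 * 2
= 4

4


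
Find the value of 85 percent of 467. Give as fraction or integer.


Compute 85% of 467
Convert percentage: 85% = 85/100
Multiply: 467 * 85/100
= 39695/100
= 7939/20

7939/20


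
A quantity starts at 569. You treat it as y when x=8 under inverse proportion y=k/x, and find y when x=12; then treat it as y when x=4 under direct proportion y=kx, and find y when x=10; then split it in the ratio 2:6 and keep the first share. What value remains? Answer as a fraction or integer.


Start with 569.
Step 1: Inverse prop: k = (569)*8; new y = k/12 = 569*8/12 = 1138/3
Step 2: Direct prop: k = (1138/3)/4; new y = k*10 = 1138/3*10/4 = 2845/3
Step 3: Split 2:6, first share = 2845/3 * 2/8 = 2845/12
Final result = 2845/12

2845/12


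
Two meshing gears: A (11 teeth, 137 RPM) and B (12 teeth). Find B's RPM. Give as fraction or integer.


Gear ratio: teeth_A * RPM_A = teeth_B * RPM_B
11 * 137 = 12 * RPM_B
1507 = 12 * RPM_B
RPM_B = 1507 / 12
RPM_B = 1507/12

1507/12


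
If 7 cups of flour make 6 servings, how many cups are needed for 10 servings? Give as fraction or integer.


Original: 7 cups for 6 servings
Target servings = 10
Scaling factor = 10/6
New amount = 7 * 10/6
= 70/6
= 35/3 cups

35/3


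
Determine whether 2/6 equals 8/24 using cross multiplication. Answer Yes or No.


Cross multiply to check 2/6 = 8/24
Left cross product: 2 * 24 = 48
Right cross product: 6 * 8 = 48
48 = 48
Equal, so proportions match => Yes

Yes


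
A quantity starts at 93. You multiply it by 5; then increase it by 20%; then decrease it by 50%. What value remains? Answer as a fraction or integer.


Start with 93.
Step 1: Multiply by 5: 93 * 5 = 465
Step 2: Increase by 20%: 465 * 120/100 = 558
Step 3: Decrease by 50%: 558 * 50/100 = 279
Final result = 279

279


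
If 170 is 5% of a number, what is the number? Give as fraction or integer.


Given: 170 is 5% of the whole
Set up: 170 = 5/100 * whole
whole = 170 * 100 / 5
whole = 17000 / 5
whole = 3400

3400


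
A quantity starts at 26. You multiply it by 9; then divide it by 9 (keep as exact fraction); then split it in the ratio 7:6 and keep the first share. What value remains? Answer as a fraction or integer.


Start with 26.
Step 1: Multiply by 9: 26 * 9 = 234
Step 2: Divide by 9: 234 / 9 = 26
Step 3: Split 7:6, first share = 26 * 7/13 = 14
Final result = 14

14


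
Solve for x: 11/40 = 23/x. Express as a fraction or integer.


Setting up: 11/40 = 23/x
Cross multiply: 11 * x = 40 * 23
11x = 920
x = 920/11
x = 920/11

920/11


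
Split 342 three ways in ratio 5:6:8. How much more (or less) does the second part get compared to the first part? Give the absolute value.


Total parts = 5 + 6 + 8 = 19
Value per part = 342 / 19 = 18
Shares: 5*18=90, 6*18=108, 8*18=144
Second share = 108, first share = 90
Difference = |108 - 90| = 18

18


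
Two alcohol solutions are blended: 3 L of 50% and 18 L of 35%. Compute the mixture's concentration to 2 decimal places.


Solute in mixture 1 = 50% of 3 L = 3*50/100 = 3/2 L
Solute in mixture 2 = 35% of 18 L = 18*35/100 = 63/10 L
Total solute = 3/2 + 63/10 = 39/5 L
Total volume = 3 + 18 = 21 L
Final concentration = 39/5/21 * 100 = 37.14%

37.14


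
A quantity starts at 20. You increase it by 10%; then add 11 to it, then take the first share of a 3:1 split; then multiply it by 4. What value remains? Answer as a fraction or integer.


Start with 20.
Step 1: Increase by 10%: 20 * 110/100 = 22
Step 2: Add 11: 22+11=33; split 3:1 first = 33*3/4 = 99/4
Step 3: Multiply by 4: 99/4 * 4 = 99
Final result = 99

99


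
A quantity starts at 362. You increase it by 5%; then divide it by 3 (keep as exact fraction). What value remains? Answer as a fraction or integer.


Start with 362.
Step 1: Increase by 5%: 362 * 105/100 = 3801/10
Step 2: Divide by 3: 3801/10 / 3 = 1267/10
Final result = 1267/10

1267/10


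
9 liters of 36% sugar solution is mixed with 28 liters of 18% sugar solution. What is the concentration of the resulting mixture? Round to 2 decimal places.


Solute in mixture 1 = 36% of 9 L = 9*36/100 = 81/25 L
Solute in mixture 2 = 18% of 28 L = 28*18/100 = 126/25 L
Total solute = 81/25 + 126/25 = 207/25 L
Total volume = 9 + 28 = 37 L
Final concentration = 207/25/37 * 100 = 22.38%

22.38


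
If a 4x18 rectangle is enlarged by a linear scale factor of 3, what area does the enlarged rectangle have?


Original dimensions: 4 x 18
Enlargement factor = 3
New width = 4 * 3 = 12
New height = 18 * 3 = 54
New area = 12 * 54 = 648

648


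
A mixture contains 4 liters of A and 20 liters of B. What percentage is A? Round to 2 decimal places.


Volume of A = 4 L
Volume of B = 20 L
Total volume = 4 + 20 = 24 L
Percentage of A = (4/24) * 100
= 16.67%

16.67


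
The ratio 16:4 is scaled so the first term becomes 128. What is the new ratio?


Original ratio: 16:4
First term target: 128
Scale factor = 128 / 16 = 8
Multiply second term: 4 * 8 = 32
Equivalent ratio = 128:32

128:32


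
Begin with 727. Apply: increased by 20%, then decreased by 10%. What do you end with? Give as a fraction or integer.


Start: 727
Step 1: increase by 20% => multiply by 120/100
  727 * 120/100 = 4362/5
Step 2: decrease by 10% => multiply by 90/100
  4362/5 * 90/100 = 19629/25
Final value = 19629/25

19629/25


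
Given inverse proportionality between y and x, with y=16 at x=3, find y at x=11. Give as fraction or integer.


Inverse proportion: y = k/x
Find k: k = 3 * 16 = 48
Compute y at x=11: y = 48/11
y = 48/11

48/11


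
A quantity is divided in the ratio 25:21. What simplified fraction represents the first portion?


Total parts = 25 + 21 = 46
First part fraction = 25/46
Simplify: 25/46 = 25/46

25/46


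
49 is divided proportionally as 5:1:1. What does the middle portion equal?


Ratio = 5:1:1
Total parts = 5 + 1 + 1 = 7
Value per part = 49 / 7 = 7
First share = 5 * 7 = 35
Middle share = 1 * 7 = 7
Third share = 1 * 7 = 7

7


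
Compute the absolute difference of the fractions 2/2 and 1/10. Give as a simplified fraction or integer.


Simplify: 2/2 = 1 and 1/10 = 1/10
Find common denominator: LCD = 10
Convert: 10/10 and 1/10
Difference = |10 - 1|/10 = 9/10
Simplified = 9/10

9/10


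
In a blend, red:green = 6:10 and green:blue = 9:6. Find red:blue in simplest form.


Given a:b = 6:10 and b:c = 9:6
Make b consistent. Multiply first ratio by 9: a:b = 54:90
Multiply second ratio by 10: b:c = 90:60
Now b = 90 in both, so a:b:c = 54:90:60
Therefore a:c = 54:60
Simplify by GCD: a:c = 9:10

9:10


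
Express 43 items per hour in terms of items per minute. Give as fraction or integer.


Converting from per hour to per minute
Rate = 43 items per hour
Divide by 60: 43/60
= 43/60 items per minute

43/60


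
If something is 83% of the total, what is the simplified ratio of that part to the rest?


Part = 83%, Remainder = 17%
Ratio = 83:17
GCD(83, 17) = 1
Simplify: 83:17 = 83:17

83:17


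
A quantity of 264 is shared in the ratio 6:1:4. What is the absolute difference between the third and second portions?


Total parts = 6 + 1 + 4 = 11
Value per part = 264 / 11 = 24
Shares: 6*24=144, 1*24=24, 4*24=96
Third share = 96, second share = 24
Difference = |96 - 24| = 72

72


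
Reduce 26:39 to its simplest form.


Find GCD(26, 39)
GCD = 13
Divide both by 13: 26/13 = 2, 39/13 = 3
Simplified ratio = 2:3

2:3


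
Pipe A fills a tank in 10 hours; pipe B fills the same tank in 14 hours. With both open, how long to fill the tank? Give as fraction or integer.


Rate of A = 1/10 job per hour
Rate of B = 1/14 job per hour
Combined rate = 1/10 + 1/14
Find common denominator: (14 + 10)/(10*14) = 24/140
Combined rate = 6/35 job per hour
Time together = 1 / (6/35) = 35/6 hours

35/6


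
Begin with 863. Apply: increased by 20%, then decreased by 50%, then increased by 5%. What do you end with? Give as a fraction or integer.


Start: 863
Step 1: increase by 20% => multiply by 120/100
  863 * 120/100 = 5178/5
Step 2: decrease by 50% => multiply by 50/100
  5178/5 * 50/100 = 2589/5
Step 3: increase by 5% => multiply by 105/100
  2589/5 * 105/100 = 54369/100
Final value = 54369/100

54369/100


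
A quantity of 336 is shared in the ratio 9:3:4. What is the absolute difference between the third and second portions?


Total parts = 9 + 3 + 4 = 16
Value per part = 336 / 16 = 21
Shares: 9*21=189, 3*21=63, 4*21=84
Third share = 84, second share = 63
Difference = |84 - 63| = 21

21


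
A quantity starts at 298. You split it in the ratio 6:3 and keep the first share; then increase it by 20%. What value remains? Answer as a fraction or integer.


Start with 298.
Step 1: Split 6:3, first share = 298 * 6/9 = 596/3
Step 2: Increase by 20%: 596/3 * 120/100 = 1192/5
Final result = 1192/5

1192/5


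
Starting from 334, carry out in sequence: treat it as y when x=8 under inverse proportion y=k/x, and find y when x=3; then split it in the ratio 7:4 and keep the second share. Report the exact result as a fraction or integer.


Start with 334.
Step 1: Inverse prop: k = (334)*8; new y = k/3 = 334*8/3 = 2672/3
Step 2: Split 7:4, second share = 2672/3 * 4/11 = 10688/33
Final result = 10688/33

10688/33


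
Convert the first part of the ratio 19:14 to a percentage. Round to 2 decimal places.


Total parts = 19 + 14 = 33
First part fraction = 19/33
Percentage = (19/33) * 100
= 0.575758 * 100
= 57.58%

57.58


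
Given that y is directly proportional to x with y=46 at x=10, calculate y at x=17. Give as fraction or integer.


Direct proportion: y = kx
Find k: k = 46/10 = 23/5
Compute y at x=17: y = 23/5 * 17
y = 391/5

391/5


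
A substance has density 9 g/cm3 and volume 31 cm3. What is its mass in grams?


Using mass = density * volume
Density = 9 g/cm3
Volume = 31 cm3
Mass = 9 * 31
= 279 g

279


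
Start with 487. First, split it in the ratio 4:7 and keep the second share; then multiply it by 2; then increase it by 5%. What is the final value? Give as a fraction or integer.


Start with 487.
Step 1: Split 4:7, second share = 487 * 7/11 = 3409/11
Step 2: Multiply by 2: 3409/11 * 2 = 6818/11
Step 3: Increase by 5%: 6818/11 * 105/100 = 71589/110
Final result = 71589/110

71589/110


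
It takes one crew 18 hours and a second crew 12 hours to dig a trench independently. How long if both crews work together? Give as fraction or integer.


Rate of A = 1/18 job per hour
Rate of B = 1/12 job per hour
Combined rate = 1/18 + 1/12
Find common denominator: (12 + 18)/(18*12) = 30/216
Combined rate = 5/36 job per hour
Time together = 1 / (5/36) = 36/5 hours

36/5


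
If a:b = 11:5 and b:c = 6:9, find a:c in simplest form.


Given a:b = 11:5 and b:c = 6:9
Make b consistent. Multiply first ratio by 6: a:b = 66:30
Multiply second ratio by 5: b:c = 30:45
Now b = 30 in both, so a:b:c = 66:30:45
Therefore a:c = 66:45
Simplify by GCD: a:c = 22:15

22:15


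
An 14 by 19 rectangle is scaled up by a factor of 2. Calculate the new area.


Original dimensions: 14 x 19
Enlargement factor = 2
New width = 14 * 2 = 28
New height = 19 * 2 = 38
New area = 28 * 38 = 1064

1064


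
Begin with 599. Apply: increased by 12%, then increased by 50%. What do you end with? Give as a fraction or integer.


Start: 599
Step 1: increase by 12% => multiply by 112/100
  599 * 112/100 = 16772/25
Step 2: increase by 50% => multiply by 150/100
  16772/25 * 150/100 = 25158/25
Final value = 25158/25

25158/25


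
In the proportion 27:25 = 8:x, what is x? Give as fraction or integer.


Setting up: 27/25 = 8/x
Cross multiply: 27 * x = 25 * 8
27x = 200
x = 200/27
x = 200/27

200/27


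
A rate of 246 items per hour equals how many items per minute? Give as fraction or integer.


Converting from per hour to per minute
Rate = 246 items per hour
Divide by 60: 246/60
= 41/10 items per minute

41/10


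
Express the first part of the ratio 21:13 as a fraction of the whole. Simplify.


Total parts = 21 + 13 = 34
First part fraction = 21/34
Simplify: 21/34 = 21/34

21/34


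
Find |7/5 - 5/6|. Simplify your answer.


Simplify: 7/5 = 7/5 and 5/6 = 5/6
Find common denominator: LCD = 30
Convert: 42/30 and 25/30
Difference = |42 - 25|/30 = 17/30
Simplified = 17/30

17/30


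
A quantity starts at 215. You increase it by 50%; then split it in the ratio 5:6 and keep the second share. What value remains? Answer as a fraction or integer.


Start with 215.
Step 1: Increase by 50%: 215 * 150/100 = 645/2
Step 2: Split 5:6, second share = 645/2 * 6/11 = 1935/11
Final result = 1935/11

1935/11


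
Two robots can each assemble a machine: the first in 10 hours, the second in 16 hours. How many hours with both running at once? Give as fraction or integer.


Rate of A = 1/10 job per hour
Rate of B = 1/16 job per hour
Combined rate = 1/10 + 1/16
Find common denominator: (16 + 10)/(10*16) = 26/160
Combined rate = 13/80 job per hour
Time together = 1 / (13/80) = 80/13 hours

80/13
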